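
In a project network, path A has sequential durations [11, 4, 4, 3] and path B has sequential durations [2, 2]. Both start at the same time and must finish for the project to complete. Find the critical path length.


Path A total = 11 + 4 + 4 + 3 = 22
Path B total = 2 + 2 = 4
Critical path = longest path = max(22, 4) = 22

22


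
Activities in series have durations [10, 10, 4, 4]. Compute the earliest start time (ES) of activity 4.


Activity 4 starts after activities 1 through 3 complete.
Predecessor durations: [10, 10, 4]
ES = 10 + 10 + 4 = 24

24


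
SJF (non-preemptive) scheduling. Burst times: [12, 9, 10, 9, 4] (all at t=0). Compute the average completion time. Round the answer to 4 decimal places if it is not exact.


SJF order (ascending): [4, 9, 9, 10, 12]
Completion times:
  Job 1: burst=4, C=4
  Job 2: burst=9, C=13
  Job 3: burst=9, C=22
  Job 4: burst=10, C=32
  Job 5: burst=12, C=44
Average completion = 115/5 = 23.0

23.0


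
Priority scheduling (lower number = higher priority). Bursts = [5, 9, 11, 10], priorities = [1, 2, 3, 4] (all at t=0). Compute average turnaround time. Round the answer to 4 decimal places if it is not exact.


Sort by priority (ascending = highest first):
Order: [(1, 5), (2, 9), (3, 11), (4, 10)]
Completion times:
  Priority 1, burst=5, C=5
  Priority 2, burst=9, C=14
  Priority 3, burst=11, C=25
  Priority 4, burst=10, C=35
Average turnaround = 79/4 = 19.75

19.75


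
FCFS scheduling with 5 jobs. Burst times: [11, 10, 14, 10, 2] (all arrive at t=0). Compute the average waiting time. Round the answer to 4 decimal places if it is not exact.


FCFS order (as given): [11, 10, 14, 10, 2]
Waiting times:
  Job 1: wait = 0
  Job 2: wait = 11
  Job 3: wait = 21
  Job 4: wait = 35
  Job 5: wait = 45
Sum of waiting times = 112
Average waiting time = 112/5 = 22.4

22.4


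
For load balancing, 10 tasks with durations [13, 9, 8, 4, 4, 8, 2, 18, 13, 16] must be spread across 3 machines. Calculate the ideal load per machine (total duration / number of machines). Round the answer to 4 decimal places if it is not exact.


Total processing time = 13 + 9 + 8 + 4 + 4 + 8 + 2 + 18 + 13 + 16 = 95
Number of machines = 3
Ideal balanced load = 95 / 3 = 31.6667

31.6667


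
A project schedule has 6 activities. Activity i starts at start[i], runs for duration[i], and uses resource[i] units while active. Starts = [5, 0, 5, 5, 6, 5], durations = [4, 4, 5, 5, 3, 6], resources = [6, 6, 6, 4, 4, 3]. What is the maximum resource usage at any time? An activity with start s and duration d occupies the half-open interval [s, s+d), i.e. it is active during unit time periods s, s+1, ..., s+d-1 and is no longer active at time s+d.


Each activity i is active on [start_i, start_i + duration_i).
Compute total resource usage per time slot:
  t=0: active resources = [6], total = 6
  t=1: active resources = [6], total = 6
  t=2: active resources = [6], total = 6
  t=3: active resources = [6], total = 6
  t=4: active resources = [], total = 0
  t=5: active resources = [6, 6, 4, 3], total = 19
  t=6: active resources = [6, 6, 4, 4, 3], total = 23
  t=7: active resources = [6, 6, 4, 4, 3], total = 23
  t=8: active resources = [6, 6, 4, 4, 3], total = 23
  t=9: active resources = [6, 4, 3], total = 13
  t=10: active resources = [3], total = 3
Peak resource demand = 23

23


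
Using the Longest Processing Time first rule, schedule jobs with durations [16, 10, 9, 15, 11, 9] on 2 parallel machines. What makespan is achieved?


Sort jobs in decreasing order (LPT): [16, 15, 11, 10, 9, 9]
Assign each job to the least loaded machine:
  Machine 1: jobs [16, 10, 9], load = 35
  Machine 2: jobs [15, 11, 9], load = 35
Makespan = max load = 35

35


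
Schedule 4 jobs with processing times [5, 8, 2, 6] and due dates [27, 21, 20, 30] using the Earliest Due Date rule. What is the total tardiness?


Sort by due date (EDD order): [(2, 20), (8, 21), (5, 27), (6, 30)]
Compute completion times and tardiness:
  Job 1: p=2, d=20, C=2, tardiness=max(0,2-20)=0
  Job 2: p=8, d=21, C=10, tardiness=max(0,10-21)=0
  Job 3: p=5, d=27, C=15, tardiness=max(0,15-27)=0
  Job 4: p=6, d=30, C=21, tardiness=max(0,21-30)=0
Total tardiness = 0

0


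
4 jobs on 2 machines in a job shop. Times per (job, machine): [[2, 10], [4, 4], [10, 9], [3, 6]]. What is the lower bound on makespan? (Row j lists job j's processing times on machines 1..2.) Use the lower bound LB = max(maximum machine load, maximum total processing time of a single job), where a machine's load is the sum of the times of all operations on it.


Machine loads:
  Machine 1: 2 + 4 + 10 + 3 = 19
  Machine 2: 10 + 4 + 9 + 6 = 29
Max machine load = 29
Job totals:
  Job 1: 12
  Job 2: 8
  Job 3: 19
  Job 4: 9
Max job total = 19
Lower bound = max(29, 19) = 29

29


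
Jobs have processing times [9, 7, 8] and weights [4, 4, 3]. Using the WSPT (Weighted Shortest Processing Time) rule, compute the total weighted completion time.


Compute p/w ratios and sort ascending (WSPT): [(7, 4), (9, 4), (8, 3)]
Compute weighted completion times:
  Job (p=7,w=4): C=7, w*C=4*7=28
  Job (p=9,w=4): C=16, w*C=4*16=64
  Job (p=8,w=3): C=24, w*C=3*24=72
Total weighted completion time = 164

164


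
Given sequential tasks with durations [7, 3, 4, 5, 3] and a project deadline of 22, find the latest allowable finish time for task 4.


LF(activity 4) = deadline - sum of successor durations
Successors: activities 5 through 5 with durations [3]
Sum of successor durations = 3
LF = 22 - 3 = 19

19


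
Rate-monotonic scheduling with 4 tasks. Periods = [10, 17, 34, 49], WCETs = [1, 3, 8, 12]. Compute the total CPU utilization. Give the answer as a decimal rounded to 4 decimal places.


Compute individual utilizations (exact fractions):
  Task 1: C/T = 1/10 (approx. 0.1)
  Task 2: C/T = 3/17 (approx. 0.1765)
  Task 3: C/T = 8/34 = 4/17 (approx. 0.2353)
  Task 4: C/T = 12/49 (approx. 0.2449)
Total utilization U = 1/10 + 3/17 + 4/17 + 12/49 = 6303/8330
Rounded to 4 decimal places: U = 0.7567
RM (Liu & Layland) bound for 4 tasks = 0.756828; compare with U = 6303/8330 (approx. 0.756663)
U <= bound, so schedulable by RM sufficient condition.

0.7567


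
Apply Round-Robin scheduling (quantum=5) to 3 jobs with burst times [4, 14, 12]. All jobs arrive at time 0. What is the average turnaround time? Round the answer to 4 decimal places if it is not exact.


Time quantum = 5
Execution trace:
  J1 runs 4 units, time = 4
  J2 runs 5 units, time = 9
  J3 runs 5 units, time = 14
  J2 runs 5 units, time = 19
  J3 runs 5 units, time = 24
  J2 runs 4 units, time = 28
  J3 runs 2 units, time = 30
Finish times: [4, 28, 30]
Average turnaround = 62/3 = 20.6667

20.6667


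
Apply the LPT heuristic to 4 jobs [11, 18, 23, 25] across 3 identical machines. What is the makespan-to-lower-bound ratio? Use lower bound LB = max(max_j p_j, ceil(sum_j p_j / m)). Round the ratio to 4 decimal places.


LPT order: [25, 23, 18, 11]
Machine loads after assignment: [25, 23, 29]
LPT makespan = 29
Lower bound = max(max_job, ceil(total/3)) = max(25, 26) = 26
Ratio = 29 / 26 = 1.1154

1.1154


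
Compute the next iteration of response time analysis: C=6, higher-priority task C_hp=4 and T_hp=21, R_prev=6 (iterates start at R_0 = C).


R_next = C + ceil(R_prev / T_hp) * C_hp
ceil(6 / 21) = ceil(0.2857) = 1
Interference = 1 * 4 = 4
R_next = 6 + 4 = 10

10


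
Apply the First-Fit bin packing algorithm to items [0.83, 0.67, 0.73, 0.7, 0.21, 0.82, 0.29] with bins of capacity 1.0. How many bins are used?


Place items sequentially using First-Fit:
  Item 0.83 -> new Bin 1
  Item 0.67 -> new Bin 2
  Item 0.73 -> new Bin 3
  Item 0.7 -> new Bin 4
  Item 0.21 -> Bin 2 (now 0.88)
  Item 0.82 -> new Bin 5
  Item 0.29 -> Bin 4 (now 0.99)
Total bins used = 5

5


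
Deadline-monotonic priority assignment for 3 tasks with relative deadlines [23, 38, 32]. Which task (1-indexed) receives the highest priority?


Sort tasks by relative deadline (ascending):
  Task 1: deadline = 23
  Task 3: deadline = 32
  Task 2: deadline = 38
Priority order (highest first): [1, 3, 2]
Highest priority task = 1

1


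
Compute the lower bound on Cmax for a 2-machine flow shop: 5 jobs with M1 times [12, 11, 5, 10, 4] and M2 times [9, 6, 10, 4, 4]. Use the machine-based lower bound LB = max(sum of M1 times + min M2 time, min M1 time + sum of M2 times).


LB1 = sum(M1 times) + min(M2 times) = 42 + 4 = 46
LB2 = min(M1 times) + sum(M2 times) = 4 + 33 = 37
Lower bound = max(LB1, LB2) = max(46, 37) = 46

46


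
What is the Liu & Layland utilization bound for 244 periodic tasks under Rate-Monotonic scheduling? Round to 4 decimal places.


Compute 2^(1/244) = 1.0028448059
Subtract 1: 1.0028448059 - 1 = 0.0028448059
Multiply by n: 244 * 0.0028448059 = 0.6941326396
Round to 4 dp: 0.6941

0.6941


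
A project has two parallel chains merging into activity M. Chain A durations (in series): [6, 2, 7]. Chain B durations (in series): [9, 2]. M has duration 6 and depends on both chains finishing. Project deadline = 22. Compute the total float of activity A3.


Forward pass: ES(A3) = sum of predecessors on chain A = 8
EF = ES + duration = 8 + 7 = 15
Backward pass: LF(M) = deadline = 22; LS(M) = 22 - 6 = 16
LF(A3) = LS(M) - sum(successors on chain A) = 16 - 0 = 16
LS = LF - duration = 16 - 7 = 9
Total float = LS - ES = 9 - 8 = 1

1


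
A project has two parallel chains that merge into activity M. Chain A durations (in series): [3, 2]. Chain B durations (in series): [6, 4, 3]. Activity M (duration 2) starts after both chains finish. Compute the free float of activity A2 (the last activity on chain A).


ES(A2) = sum of predecessors on chain A = 3
EF(A2) = ES + duration = 3 + 2 = 5
Successor of A2 is M. ES(M) = max(sum(A), sum(B)) = max(5, 13) = 13
Free float = ES(successor) - EF(current) = 13 - 5 = 8

8


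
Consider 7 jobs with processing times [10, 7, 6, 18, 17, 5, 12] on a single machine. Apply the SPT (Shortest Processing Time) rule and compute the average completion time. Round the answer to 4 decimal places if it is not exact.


Sort jobs by processing time (SPT order): [5, 6, 7, 10, 12, 17, 18]
Compute completion times sequentially:
  Job 1: processing = 5, completes at 5
  Job 2: processing = 6, completes at 11
  Job 3: processing = 7, completes at 18
  Job 4: processing = 10, completes at 28
  Job 5: processing = 12, completes at 40
  Job 6: processing = 17, completes at 57
  Job 7: processing = 18, completes at 75
Sum of completion times = 234
Average completion time = 234/7 = 33.4286

33.4286


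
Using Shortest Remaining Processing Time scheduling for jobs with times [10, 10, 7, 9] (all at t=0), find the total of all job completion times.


Since all jobs arrive at t=0, SRPT equals SPT ordering.
SPT order: [7, 9, 10, 10]
Completion times:
  Job 1: p=7, C=7
  Job 2: p=9, C=16
  Job 3: p=10, C=26
  Job 4: p=10, C=36
Total completion time = 7 + 16 + 26 + 36 = 85

85


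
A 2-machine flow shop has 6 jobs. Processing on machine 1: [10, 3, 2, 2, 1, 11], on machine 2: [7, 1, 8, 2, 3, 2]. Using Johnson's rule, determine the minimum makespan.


Apply Johnson's rule:
  Group 1 (a <= b): [(5, 1, 3), (3, 2, 8), (4, 2, 2)]
  Group 2 (a > b): [(1, 10, 7), (6, 11, 2), (2, 3, 1)]
Optimal job order: [5, 3, 4, 1, 6, 2]
Schedule:
  Job 5: M1 done at 1, M2 done at 4
  Job 3: M1 done at 3, M2 done at 12
  Job 4: M1 done at 5, M2 done at 14
  Job 1: M1 done at 15, M2 done at 22
  Job 6: M1 done at 26, M2 done at 28
  Job 2: M1 done at 29, M2 done at 30
Makespan = 30

30


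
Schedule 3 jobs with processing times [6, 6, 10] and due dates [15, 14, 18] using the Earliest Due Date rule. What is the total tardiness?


Sort by due date (EDD order): [(6, 14), (6, 15), (10, 18)]
Compute completion times and tardiness:
  Job 1: p=6, d=14, C=6, tardiness=max(0,6-14)=0
  Job 2: p=6, d=15, C=12, tardiness=max(0,12-15)=0
  Job 3: p=10, d=18, C=22, tardiness=max(0,22-18)=4
Total tardiness = 4

4


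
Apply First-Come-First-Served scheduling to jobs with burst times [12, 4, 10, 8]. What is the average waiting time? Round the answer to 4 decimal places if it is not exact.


FCFS order (as given): [12, 4, 10, 8]
Waiting times:
  Job 1: wait = 0
  Job 2: wait = 12
  Job 3: wait = 16
  Job 4: wait = 26
Sum of waiting times = 54
Average waiting time = 54/4 = 13.5

13.5


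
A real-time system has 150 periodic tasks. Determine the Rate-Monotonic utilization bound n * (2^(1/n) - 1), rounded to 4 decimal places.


Compute 2^(1/150) = 1.0046316744
Subtract 1: 1.0046316744 - 1 = 0.0046316744
Multiply by n: 150 * 0.0046316744 = 0.6947511600
Round to 4 dp: 0.6948

0.6948


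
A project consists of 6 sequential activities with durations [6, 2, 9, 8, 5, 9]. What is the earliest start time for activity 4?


Activity 4 starts after activities 1 through 3 complete.
Predecessor durations: [6, 2, 9]
ES = 6 + 2 + 9 = 17

17


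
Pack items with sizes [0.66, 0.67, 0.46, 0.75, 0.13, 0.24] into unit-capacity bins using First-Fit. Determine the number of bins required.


Place items sequentially using First-Fit:
  Item 0.66 -> new Bin 1
  Item 0.67 -> new Bin 2
  Item 0.46 -> new Bin 3
  Item 0.75 -> new Bin 4
  Item 0.13 -> Bin 1 (now 0.79)
  Item 0.24 -> Bin 2 (now 0.91)
Total bins used = 4

4


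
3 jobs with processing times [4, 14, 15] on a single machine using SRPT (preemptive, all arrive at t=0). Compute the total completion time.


Since all jobs arrive at t=0, SRPT equals SPT ordering.
SPT order: [4, 14, 15]
Completion times:
  Job 1: p=4, C=4
  Job 2: p=14, C=18
  Job 3: p=15, C=33
Total completion time = 4 + 18 + 33 = 55

55


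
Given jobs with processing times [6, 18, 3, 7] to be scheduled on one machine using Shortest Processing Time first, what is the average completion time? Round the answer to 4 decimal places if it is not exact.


Sort jobs by processing time (SPT order): [3, 6, 7, 18]
Compute completion times sequentially:
  Job 1: processing = 3, completes at 3
  Job 2: processing = 6, completes at 9
  Job 3: processing = 7, completes at 16
  Job 4: processing = 18, completes at 34
Sum of completion times = 62
Average completion time = 62/4 = 15.5

15.5


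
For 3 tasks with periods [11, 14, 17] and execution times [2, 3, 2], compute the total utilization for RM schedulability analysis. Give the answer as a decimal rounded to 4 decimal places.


Compute individual utilizations (exact fractions):
  Task 1: C/T = 2/11 (approx. 0.1818)
  Task 2: C/T = 3/14 (approx. 0.2143)
  Task 3: C/T = 2/17 (approx. 0.1176)
Total utilization U = 2/11 + 3/14 + 2/17 = 1345/2618
Rounded to 4 decimal places: U = 0.5138
RM (Liu & Layland) bound for 3 tasks = 0.779763; compare with U = 1345/2618 (approx. 0.513751)
U <= bound, so schedulable by RM sufficient condition.

0.5138


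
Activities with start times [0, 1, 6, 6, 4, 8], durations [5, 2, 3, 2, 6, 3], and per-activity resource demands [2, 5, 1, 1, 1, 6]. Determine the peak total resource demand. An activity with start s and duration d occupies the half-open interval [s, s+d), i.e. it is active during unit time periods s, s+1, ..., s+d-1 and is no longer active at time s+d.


Each activity i is active on [start_i, start_i + duration_i).
Compute total resource usage per time slot:
  t=0: active resources = [2], total = 2
  t=1: active resources = [2, 5], total = 7
  t=2: active resources = [2, 5], total = 7
  t=3: active resources = [2], total = 2
  t=4: active resources = [2, 1], total = 3
  t=5: active resources = [1], total = 1
  t=6: active resources = [1, 1, 1], total = 3
  t=7: active resources = [1, 1, 1], total = 3
  t=8: active resources = [1, 1, 6], total = 8
  t=9: active resources = [1, 6], total = 7
  t=10: active resources = [6], total = 6
Peak resource demand = 8

8


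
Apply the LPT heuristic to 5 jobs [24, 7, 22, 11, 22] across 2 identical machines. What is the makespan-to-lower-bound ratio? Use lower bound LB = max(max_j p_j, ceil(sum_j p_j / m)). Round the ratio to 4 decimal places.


LPT order: [24, 22, 22, 11, 7]
Machine loads after assignment: [42, 44]
LPT makespan = 44
Lower bound = max(max_job, ceil(total/2)) = max(24, 43) = 43
Ratio = 44 / 43 = 1.0233

1.0233


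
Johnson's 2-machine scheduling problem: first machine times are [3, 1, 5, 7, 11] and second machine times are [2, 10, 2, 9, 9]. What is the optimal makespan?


Apply Johnson's rule:
  Group 1 (a <= b): [(2, 1, 10), (4, 7, 9)]
  Group 2 (a > b): [(5, 11, 9), (1, 3, 2), (3, 5, 2)]
Optimal job order: [2, 4, 5, 1, 3]
Schedule:
  Job 2: M1 done at 1, M2 done at 11
  Job 4: M1 done at 8, M2 done at 20
  Job 5: M1 done at 19, M2 done at 29
  Job 1: M1 done at 22, M2 done at 31
  Job 3: M1 done at 27, M2 done at 33
Makespan = 33

33


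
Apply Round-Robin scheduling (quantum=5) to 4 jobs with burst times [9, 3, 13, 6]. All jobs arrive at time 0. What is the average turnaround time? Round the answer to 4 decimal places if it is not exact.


Time quantum = 5
Execution trace:
  J1 runs 5 units, time = 5
  J2 runs 3 units, time = 8
  J3 runs 5 units, time = 13
  J4 runs 5 units, time = 18
  J1 runs 4 units, time = 22
  J3 runs 5 units, time = 27
  J4 runs 1 units, time = 28
  J3 runs 3 units, time = 31
Finish times: [22, 8, 31, 28]
Average turnaround = 89/4 = 22.25

22.25


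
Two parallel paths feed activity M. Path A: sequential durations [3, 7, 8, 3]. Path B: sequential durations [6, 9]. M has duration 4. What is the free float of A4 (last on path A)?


ES(A4) = sum of predecessors on chain A = 18
EF(A4) = ES + duration = 18 + 3 = 21
Successor of A4 is M. ES(M) = max(sum(A), sum(B)) = max(21, 15) = 21
Free float = ES(successor) - EF(current) = 21 - 21 = 0

0


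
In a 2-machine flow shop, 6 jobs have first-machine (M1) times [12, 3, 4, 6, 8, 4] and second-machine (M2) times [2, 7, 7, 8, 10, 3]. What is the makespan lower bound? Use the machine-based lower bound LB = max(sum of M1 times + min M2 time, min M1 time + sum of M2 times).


LB1 = sum(M1 times) + min(M2 times) = 37 + 2 = 39
LB2 = min(M1 times) + sum(M2 times) = 3 + 37 = 40
Lower bound = max(LB1, LB2) = max(39, 40) = 40

40


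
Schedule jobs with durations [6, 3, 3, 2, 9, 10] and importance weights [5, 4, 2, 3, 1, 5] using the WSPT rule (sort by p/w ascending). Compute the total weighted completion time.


Compute p/w ratios and sort ascending (WSPT): [(2, 3), (3, 4), (6, 5), (3, 2), (10, 5), (9, 1)]
Compute weighted completion times:
  Job (p=2,w=3): C=2, w*C=3*2=6
  Job (p=3,w=4): C=5, w*C=4*5=20
  Job (p=6,w=5): C=11, w*C=5*11=55
  Job (p=3,w=2): C=14, w*C=2*14=28
  Job (p=10,w=5): C=24, w*C=5*24=120
  Job (p=9,w=1): C=33, w*C=1*33=33
Total weighted completion time = 262

262


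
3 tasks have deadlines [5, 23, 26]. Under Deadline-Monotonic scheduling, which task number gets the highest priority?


Sort tasks by relative deadline (ascending):
  Task 1: deadline = 5
  Task 2: deadline = 23
  Task 3: deadline = 26
Priority order (highest first): [1, 2, 3]
Highest priority task = 1

1


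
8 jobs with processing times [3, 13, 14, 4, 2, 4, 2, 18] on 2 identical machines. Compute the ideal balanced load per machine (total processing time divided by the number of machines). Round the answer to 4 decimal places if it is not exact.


Total processing time = 3 + 13 + 14 + 4 + 2 + 4 + 2 + 18 = 60
Number of machines = 2
Ideal balanced load = 60 / 2 = 30.0

30.0


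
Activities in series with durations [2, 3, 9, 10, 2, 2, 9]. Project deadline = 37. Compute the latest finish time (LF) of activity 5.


LF(activity 5) = deadline - sum of successor durations
Successors: activities 6 through 7 with durations [2, 9]
Sum of successor durations = 11
LF = 37 - 11 = 26

26


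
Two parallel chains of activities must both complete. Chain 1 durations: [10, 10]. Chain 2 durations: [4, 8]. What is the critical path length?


Path A total = 10 + 10 = 20
Path B total = 4 + 8 = 12
Critical path = longest path = max(20, 12) = 20

20


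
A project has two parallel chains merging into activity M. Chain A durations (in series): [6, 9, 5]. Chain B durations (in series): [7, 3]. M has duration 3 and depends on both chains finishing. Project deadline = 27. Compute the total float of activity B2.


Forward pass: ES(B2) = sum of predecessors on chain B = 7
EF = ES + duration = 7 + 3 = 10
Backward pass: LF(M) = deadline = 27; LS(M) = 27 - 3 = 24
LF(B2) = LS(M) - sum(successors on chain B) = 24 - 0 = 24
LS = LF - duration = 24 - 3 = 21
Total float = LS - ES = 21 - 7 = 14

14


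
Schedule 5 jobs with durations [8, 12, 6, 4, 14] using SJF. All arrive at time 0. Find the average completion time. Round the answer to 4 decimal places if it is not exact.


SJF order (ascending): [4, 6, 8, 12, 14]
Completion times:
  Job 1: burst=4, C=4
  Job 2: burst=6, C=10
  Job 3: burst=8, C=18
  Job 4: burst=12, C=30
  Job 5: burst=14, C=44
Average completion = 106/5 = 21.2

21.2


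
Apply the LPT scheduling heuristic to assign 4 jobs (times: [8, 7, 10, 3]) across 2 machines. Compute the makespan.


Sort jobs in decreasing order (LPT): [10, 8, 7, 3]
Assign each job to the least loaded machine:
  Machine 1: jobs [10, 3], load = 13
  Machine 2: jobs [8, 7], load = 15
Makespan = max load = 15

15


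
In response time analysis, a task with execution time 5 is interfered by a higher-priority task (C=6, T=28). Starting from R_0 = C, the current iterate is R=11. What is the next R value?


R_next = C + ceil(R_prev / T_hp) * C_hp
ceil(11 / 28) = ceil(0.3929) = 1
Interference = 1 * 6 = 6
R_next = 5 + 6 = 11
R_next = R_prev, so the iteration has converged (response time = 11).

11


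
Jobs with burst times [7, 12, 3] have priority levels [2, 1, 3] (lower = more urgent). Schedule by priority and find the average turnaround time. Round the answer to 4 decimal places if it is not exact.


Sort by priority (ascending = highest first):
Order: [(1, 12), (2, 7), (3, 3)]
Completion times:
  Priority 1, burst=12, C=12
  Priority 2, burst=7, C=19
  Priority 3, burst=3, C=22
Average turnaround = 53/3 = 17.6667

17.6667


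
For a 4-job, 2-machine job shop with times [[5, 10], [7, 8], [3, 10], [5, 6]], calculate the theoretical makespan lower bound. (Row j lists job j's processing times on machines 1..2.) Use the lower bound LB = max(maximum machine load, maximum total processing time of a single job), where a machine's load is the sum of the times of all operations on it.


Machine loads:
  Machine 1: 5 + 7 + 3 + 5 = 20
  Machine 2: 10 + 8 + 10 + 6 = 34
Max machine load = 34
Job totals:
  Job 1: 15
  Job 2: 15
  Job 3: 13
  Job 4: 11
Max job total = 15
Lower bound = max(34, 15) = 34

34


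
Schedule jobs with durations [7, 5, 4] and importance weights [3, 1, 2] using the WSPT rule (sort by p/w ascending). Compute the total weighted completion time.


Compute p/w ratios and sort ascending (WSPT): [(4, 2), (7, 3), (5, 1)]
Compute weighted completion times:
  Job (p=4,w=2): C=4, w*C=2*4=8
  Job (p=7,w=3): C=11, w*C=3*11=33
  Job (p=5,w=1): C=16, w*C=1*16=16
Total weighted completion time = 57

57


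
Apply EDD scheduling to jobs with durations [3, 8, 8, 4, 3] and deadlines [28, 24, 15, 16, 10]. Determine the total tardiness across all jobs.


Sort by due date (EDD order): [(3, 10), (8, 15), (4, 16), (8, 24), (3, 28)]
Compute completion times and tardiness:
  Job 1: p=3, d=10, C=3, tardiness=max(0,3-10)=0
  Job 2: p=8, d=15, C=11, tardiness=max(0,11-15)=0
  Job 3: p=4, d=16, C=15, tardiness=max(0,15-16)=0
  Job 4: p=8, d=24, C=23, tardiness=max(0,23-24)=0
  Job 5: p=3, d=28, C=26, tardiness=max(0,26-28)=0
Total tardiness = 0

0


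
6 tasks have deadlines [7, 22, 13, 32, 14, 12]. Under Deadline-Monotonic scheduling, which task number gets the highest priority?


Sort tasks by relative deadline (ascending):
  Task 1: deadline = 7
  Task 6: deadline = 12
  Task 3: deadline = 13
  Task 5: deadline = 14
  Task 2: deadline = 22
  Task 4: deadline = 32
Priority order (highest first): [1, 6, 3, 5, 2, 4]
Highest priority task = 1

1


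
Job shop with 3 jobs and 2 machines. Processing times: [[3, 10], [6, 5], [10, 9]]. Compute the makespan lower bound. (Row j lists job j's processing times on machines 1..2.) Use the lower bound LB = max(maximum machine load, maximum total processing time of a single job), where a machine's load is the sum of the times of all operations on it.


Machine loads:
  Machine 1: 3 + 6 + 10 = 19
  Machine 2: 10 + 5 + 9 = 24
Max machine load = 24
Job totals:
  Job 1: 13
  Job 2: 11
  Job 3: 19
Max job total = 19
Lower bound = max(24, 19) = 24

24


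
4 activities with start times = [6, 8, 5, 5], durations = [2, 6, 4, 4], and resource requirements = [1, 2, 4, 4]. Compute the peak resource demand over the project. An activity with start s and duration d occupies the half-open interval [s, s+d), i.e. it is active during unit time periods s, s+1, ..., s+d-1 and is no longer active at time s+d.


Each activity i is active on [start_i, start_i + duration_i).
Compute total resource usage per time slot:
  t=0: active resources = [], total = 0
  t=1: active resources = [], total = 0
  t=2: active resources = [], total = 0
  t=3: active resources = [], total = 0
  t=4: active resources = [], total = 0
  t=5: active resources = [4, 4], total = 8
  t=6: active resources = [1, 4, 4], total = 9
  t=7: active resources = [1, 4, 4], total = 9
  t=8: active resources = [2, 4, 4], total = 10
  t=9: active resources = [2], total = 2
  t=10: active resources = [2], total = 2
  t=11: active resources = [2], total = 2
  t=12: active resources = [2], total = 2
  t=13: active resources = [2], total = 2
Peak resource demand = 10

10


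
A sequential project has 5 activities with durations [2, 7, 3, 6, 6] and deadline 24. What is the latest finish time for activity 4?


LF(activity 4) = deadline - sum of successor durations
Successors: activities 5 through 5 with durations [6]
Sum of successor durations = 6
LF = 24 - 6 = 18

18


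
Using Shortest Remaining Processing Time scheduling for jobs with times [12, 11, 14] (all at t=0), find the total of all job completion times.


Since all jobs arrive at t=0, SRPT equals SPT ordering.
SPT order: [11, 12, 14]
Completion times:
  Job 1: p=11, C=11
  Job 2: p=12, C=23
  Job 3: p=14, C=37
Total completion time = 11 + 23 + 37 = 71

71


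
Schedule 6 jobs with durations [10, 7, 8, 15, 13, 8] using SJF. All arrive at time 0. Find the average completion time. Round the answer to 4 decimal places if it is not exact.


SJF order (ascending): [7, 8, 8, 10, 13, 15]
Completion times:
  Job 1: burst=7, C=7
  Job 2: burst=8, C=15
  Job 3: burst=8, C=23
  Job 4: burst=10, C=33
  Job 5: burst=13, C=46
  Job 6: burst=15, C=61
Average completion = 185/6 = 30.8333

30.8333


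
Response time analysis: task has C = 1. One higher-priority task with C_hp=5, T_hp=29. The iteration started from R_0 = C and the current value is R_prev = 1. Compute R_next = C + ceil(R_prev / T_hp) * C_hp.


R_next = C + ceil(R_prev / T_hp) * C_hp
ceil(1 / 29) = ceil(0.0345) = 1
Interference = 1 * 5 = 5
R_next = 1 + 5 = 6

6


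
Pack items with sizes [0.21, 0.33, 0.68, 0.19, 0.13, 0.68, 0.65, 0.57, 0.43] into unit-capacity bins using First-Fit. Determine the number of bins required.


Place items sequentially using First-Fit:
  Item 0.21 -> new Bin 1
  Item 0.33 -> Bin 1 (now 0.54)
  Item 0.68 -> new Bin 2
  Item 0.19 -> Bin 1 (now 0.73)
  Item 0.13 -> Bin 1 (now 0.86)
  Item 0.68 -> new Bin 3
  Item 0.65 -> new Bin 4
  Item 0.57 -> new Bin 5
  Item 0.43 -> Bin 5 (now 1.0)
Total bins used = 5

5


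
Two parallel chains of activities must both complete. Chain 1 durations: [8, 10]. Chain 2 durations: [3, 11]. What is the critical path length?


Path A total = 8 + 10 = 18
Path B total = 3 + 11 = 14
Critical path = longest path = max(18, 14) = 18

18


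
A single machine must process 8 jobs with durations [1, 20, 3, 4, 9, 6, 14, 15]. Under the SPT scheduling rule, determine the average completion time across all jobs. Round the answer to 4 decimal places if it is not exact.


Sort jobs by processing time (SPT order): [1, 3, 4, 6, 9, 14, 15, 20]
Compute completion times sequentially:
  Job 1: processing = 1, completes at 1
  Job 2: processing = 3, completes at 4
  Job 3: processing = 4, completes at 8
  Job 4: processing = 6, completes at 14
  Job 5: processing = 9, completes at 23
  Job 6: processing = 14, completes at 37
  Job 7: processing = 15, completes at 52
  Job 8: processing = 20, completes at 72
Sum of completion times = 211
Average completion time = 211/8 = 26.375

26.375


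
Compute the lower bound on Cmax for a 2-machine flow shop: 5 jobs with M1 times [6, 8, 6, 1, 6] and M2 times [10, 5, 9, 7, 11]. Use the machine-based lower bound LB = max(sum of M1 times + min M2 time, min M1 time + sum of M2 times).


LB1 = sum(M1 times) + min(M2 times) = 27 + 5 = 32
LB2 = min(M1 times) + sum(M2 times) = 1 + 42 = 43
Lower bound = max(LB1, LB2) = max(32, 43) = 43

43


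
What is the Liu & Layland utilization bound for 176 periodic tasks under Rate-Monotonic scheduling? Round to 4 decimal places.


Compute 2^(1/176) = 1.0039461017
Subtract 1: 1.0039461017 - 1 = 0.0039461017
Multiply by n: 176 * 0.0039461017 = 0.6945138992
Round to 4 dp: 0.6945

0.6945


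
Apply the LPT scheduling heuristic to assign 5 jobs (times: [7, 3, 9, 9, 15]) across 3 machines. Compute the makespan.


Sort jobs in decreasing order (LPT): [15, 9, 9, 7, 3]
Assign each job to the least loaded machine:
  Machine 1: jobs [15], load = 15
  Machine 2: jobs [9, 7], load = 16
  Machine 3: jobs [9, 3], load = 12
Makespan = max load = 16

16


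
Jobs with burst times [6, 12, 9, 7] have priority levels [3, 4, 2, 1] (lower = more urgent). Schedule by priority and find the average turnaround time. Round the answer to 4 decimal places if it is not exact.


Sort by priority (ascending = highest first):
Order: [(1, 7), (2, 9), (3, 6), (4, 12)]
Completion times:
  Priority 1, burst=7, C=7
  Priority 2, burst=9, C=16
  Priority 3, burst=6, C=22
  Priority 4, burst=12, C=34
Average turnaround = 79/4 = 19.75

19.75


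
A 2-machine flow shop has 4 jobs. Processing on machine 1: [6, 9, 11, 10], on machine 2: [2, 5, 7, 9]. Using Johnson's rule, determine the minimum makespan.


Apply Johnson's rule:
  Group 1 (a <= b): []
  Group 2 (a > b): [(4, 10, 9), (3, 11, 7), (2, 9, 5), (1, 6, 2)]
Optimal job order: [4, 3, 2, 1]
Schedule:
  Job 4: M1 done at 10, M2 done at 19
  Job 3: M1 done at 21, M2 done at 28
  Job 2: M1 done at 30, M2 done at 35
  Job 1: M1 done at 36, M2 done at 38
Makespan = 38

38


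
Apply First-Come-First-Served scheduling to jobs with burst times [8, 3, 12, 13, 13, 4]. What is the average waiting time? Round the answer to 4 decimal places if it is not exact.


FCFS order (as given): [8, 3, 12, 13, 13, 4]
Waiting times:
  Job 1: wait = 0
  Job 2: wait = 8
  Job 3: wait = 11
  Job 4: wait = 23
  Job 5: wait = 36
  Job 6: wait = 49
Sum of waiting times = 127
Average waiting time = 127/6 = 21.1667

21.1667


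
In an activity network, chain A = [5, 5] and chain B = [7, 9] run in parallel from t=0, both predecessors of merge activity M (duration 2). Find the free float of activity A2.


ES(A2) = sum of predecessors on chain A = 5
EF(A2) = ES + duration = 5 + 5 = 10
Successor of A2 is M. ES(M) = max(sum(A), sum(B)) = max(10, 16) = 16
Free float = ES(successor) - EF(current) = 16 - 10 = 6

6


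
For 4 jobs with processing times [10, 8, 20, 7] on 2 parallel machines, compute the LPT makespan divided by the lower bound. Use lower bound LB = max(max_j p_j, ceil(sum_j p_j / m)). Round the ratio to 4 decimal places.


LPT order: [20, 10, 8, 7]
Machine loads after assignment: [20, 25]
LPT makespan = 25
Lower bound = max(max_job, ceil(total/2)) = max(20, 23) = 23
Ratio = 25 / 23 = 1.087

1.087


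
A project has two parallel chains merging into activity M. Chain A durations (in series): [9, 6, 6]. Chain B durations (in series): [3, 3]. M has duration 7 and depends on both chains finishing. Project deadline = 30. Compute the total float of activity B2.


Forward pass: ES(B2) = sum of predecessors on chain B = 3
EF = ES + duration = 3 + 3 = 6
Backward pass: LF(M) = deadline = 30; LS(M) = 30 - 7 = 23
LF(B2) = LS(M) - sum(successors on chain B) = 23 - 0 = 23
LS = LF - duration = 23 - 3 = 20
Total float = LS - ES = 20 - 3 = 17

17


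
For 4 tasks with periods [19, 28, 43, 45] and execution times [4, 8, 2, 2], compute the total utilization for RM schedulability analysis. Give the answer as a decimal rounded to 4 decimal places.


Compute individual utilizations (exact fractions):
  Task 1: C/T = 4/19 (approx. 0.2105)
  Task 2: C/T = 8/28 = 2/7 (approx. 0.2857)
  Task 3: C/T = 2/43 (approx. 0.0465)
  Task 4: C/T = 2/45 (approx. 0.0444)
Total utilization U = 4/19 + 2/7 + 2/43 + 2/45 = 151118/257355
Rounded to 4 decimal places: U = 0.5872
RM (Liu & Layland) bound for 4 tasks = 0.756828; compare with U = 151118/257355 (approx. 0.587197)
U <= bound, so schedulable by RM sufficient condition.

0.5872


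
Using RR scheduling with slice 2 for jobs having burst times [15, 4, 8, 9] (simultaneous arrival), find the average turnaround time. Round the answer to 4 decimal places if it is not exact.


Time quantum = 2
Execution trace:
  J1 runs 2 units, time = 2
  J2 runs 2 units, time = 4
  J3 runs 2 units, time = 6
  J4 runs 2 units, time = 8
  J1 runs 2 units, time = 10
  J2 runs 2 units, time = 12
  J3 runs 2 units, time = 14
  J4 runs 2 units, time = 16
  J1 runs 2 units, time = 18
  J3 runs 2 units, time = 20
  J4 runs 2 units, time = 22
  J1 runs 2 units, time = 24
  J3 runs 2 units, time = 26
  J4 runs 2 units, time = 28
  J1 runs 2 units, time = 30
  J4 runs 1 units, time = 31
  J1 runs 2 units, time = 33
  J1 runs 2 units, time = 35
  J1 runs 1 units, time = 36
Finish times: [36, 12, 26, 31]
Average turnaround = 105/4 = 26.25

26.25


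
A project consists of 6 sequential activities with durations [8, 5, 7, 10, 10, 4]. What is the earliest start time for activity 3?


Activity 3 starts after activities 1 through 2 complete.
Predecessor durations: [8, 5]
ES = 8 + 5 = 13

13


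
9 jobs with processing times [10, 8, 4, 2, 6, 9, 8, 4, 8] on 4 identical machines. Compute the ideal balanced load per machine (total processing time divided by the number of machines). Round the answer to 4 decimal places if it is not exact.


Total processing time = 10 + 8 + 4 + 2 + 6 + 9 + 8 + 4 + 8 = 59
Number of machines = 4
Ideal balanced load = 59 / 4 = 14.75

14.75


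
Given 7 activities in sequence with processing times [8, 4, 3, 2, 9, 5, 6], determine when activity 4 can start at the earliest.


Activity 4 starts after activities 1 through 3 complete.
Predecessor durations: [8, 4, 3]
ES = 8 + 4 + 3 = 15

15


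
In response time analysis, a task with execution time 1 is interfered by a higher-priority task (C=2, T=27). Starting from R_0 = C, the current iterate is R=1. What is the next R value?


R_next = C + ceil(R_prev / T_hp) * C_hp
ceil(1 / 27) = ceil(0.037) = 1
Interference = 1 * 2 = 2
R_next = 1 + 2 = 3

3


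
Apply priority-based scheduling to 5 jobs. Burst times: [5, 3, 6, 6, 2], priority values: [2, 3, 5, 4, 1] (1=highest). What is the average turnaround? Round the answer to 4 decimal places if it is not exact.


Sort by priority (ascending = highest first):
Order: [(1, 2), (2, 5), (3, 3), (4, 6), (5, 6)]
Completion times:
  Priority 1, burst=2, C=2
  Priority 2, burst=5, C=7
  Priority 3, burst=3, C=10
  Priority 4, burst=6, C=16
  Priority 5, burst=6, C=22
Average turnaround = 57/5 = 11.4

11.4


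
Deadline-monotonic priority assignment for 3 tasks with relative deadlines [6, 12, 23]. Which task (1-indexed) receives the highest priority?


Sort tasks by relative deadline (ascending):
  Task 1: deadline = 6
  Task 2: deadline = 12
  Task 3: deadline = 23
Priority order (highest first): [1, 2, 3]
Highest priority task = 1

1


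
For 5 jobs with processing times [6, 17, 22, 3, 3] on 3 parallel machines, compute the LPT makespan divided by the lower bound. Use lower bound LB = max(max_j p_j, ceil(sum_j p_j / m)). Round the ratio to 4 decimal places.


LPT order: [22, 17, 6, 3, 3]
Machine loads after assignment: [22, 17, 12]
LPT makespan = 22
Lower bound = max(max_job, ceil(total/3)) = max(22, 17) = 22
Ratio = 22 / 22 = 1.0

1.0


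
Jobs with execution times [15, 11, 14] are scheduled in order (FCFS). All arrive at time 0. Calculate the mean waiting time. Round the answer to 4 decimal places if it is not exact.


FCFS order (as given): [15, 11, 14]
Waiting times:
  Job 1: wait = 0
  Job 2: wait = 15
  Job 3: wait = 26
Sum of waiting times = 41
Average waiting time = 41/3 = 13.6667

13.6667


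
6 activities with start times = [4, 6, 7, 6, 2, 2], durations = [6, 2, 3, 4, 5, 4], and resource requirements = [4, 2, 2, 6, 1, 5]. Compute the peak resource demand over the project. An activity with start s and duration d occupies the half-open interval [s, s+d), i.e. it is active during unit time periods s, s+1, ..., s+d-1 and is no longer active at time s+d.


Each activity i is active on [start_i, start_i + duration_i).
Compute total resource usage per time slot:
  t=0: active resources = [], total = 0
  t=1: active resources = [], total = 0
  t=2: active resources = [1, 5], total = 6
  t=3: active resources = [1, 5], total = 6
  t=4: active resources = [4, 1, 5], total = 10
  t=5: active resources = [4, 1, 5], total = 10
  t=6: active resources = [4, 2, 6, 1], total = 13
  t=7: active resources = [4, 2, 2, 6], total = 14
  t=8: active resources = [4, 2, 6], total = 12
  t=9: active resources = [4, 2, 6], total = 12
Peak resource demand = 14

14


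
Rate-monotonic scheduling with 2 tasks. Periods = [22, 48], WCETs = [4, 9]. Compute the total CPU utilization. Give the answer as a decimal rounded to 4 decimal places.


Compute individual utilizations (exact fractions):
  Task 1: C/T = 4/22 = 2/11 (approx. 0.1818)
  Task 2: C/T = 9/48 = 3/16 (approx. 0.1875)
Total utilization U = 2/11 + 3/16 = 65/176
Rounded to 4 decimal places: U = 0.3693
RM (Liu & Layland) bound for 2 tasks = 0.828427; compare with U = 65/176 (approx. 0.369318)
U <= bound, so schedulable by RM sufficient condition.

0.3693


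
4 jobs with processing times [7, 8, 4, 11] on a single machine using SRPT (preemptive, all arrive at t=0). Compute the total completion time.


Since all jobs arrive at t=0, SRPT equals SPT ordering.
SPT order: [4, 7, 8, 11]
Completion times:
  Job 1: p=4, C=4
  Job 2: p=7, C=11
  Job 3: p=8, C=19
  Job 4: p=11, C=30
Total completion time = 4 + 11 + 19 + 30 = 64

64


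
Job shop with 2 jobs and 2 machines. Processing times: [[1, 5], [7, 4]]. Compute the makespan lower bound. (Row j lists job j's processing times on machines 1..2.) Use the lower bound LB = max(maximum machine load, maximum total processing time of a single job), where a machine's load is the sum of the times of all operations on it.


Machine loads:
  Machine 1: 1 + 7 = 8
  Machine 2: 5 + 4 = 9
Max machine load = 9
Job totals:
  Job 1: 6
  Job 2: 11
Max job total = 11
Lower bound = max(9, 11) = 11

11


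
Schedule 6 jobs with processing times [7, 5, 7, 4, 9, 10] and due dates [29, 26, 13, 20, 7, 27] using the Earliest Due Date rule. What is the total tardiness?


Sort by due date (EDD order): [(9, 7), (7, 13), (4, 20), (5, 26), (10, 27), (7, 29)]
Compute completion times and tardiness:
  Job 1: p=9, d=7, C=9, tardiness=max(0,9-7)=2
  Job 2: p=7, d=13, C=16, tardiness=max(0,16-13)=3
  Job 3: p=4, d=20, C=20, tardiness=max(0,20-20)=0
  Job 4: p=5, d=26, C=25, tardiness=max(0,25-26)=0
  Job 5: p=10, d=27, C=35, tardiness=max(0,35-27)=8
  Job 6: p=7, d=29, C=42, tardiness=max(0,42-29)=13
Total tardiness = 26

26


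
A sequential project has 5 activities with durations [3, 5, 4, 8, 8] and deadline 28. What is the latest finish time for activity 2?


LF(activity 2) = deadline - sum of successor durations
Successors: activities 3 through 5 with durations [4, 8, 8]
Sum of successor durations = 20
LF = 28 - 20 = 8

8
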